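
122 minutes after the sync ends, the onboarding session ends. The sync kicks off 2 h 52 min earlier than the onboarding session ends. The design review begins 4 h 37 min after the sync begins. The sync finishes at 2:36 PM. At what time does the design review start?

The onboarding session ends at 2:36 PM + 122 min = 4:38 PM.
The sync starts at 4:38 PM − 172 min = 1:46 PM.
The design review starts at 1:46 PM + 277 min = 6:23 PM.

6:23 PM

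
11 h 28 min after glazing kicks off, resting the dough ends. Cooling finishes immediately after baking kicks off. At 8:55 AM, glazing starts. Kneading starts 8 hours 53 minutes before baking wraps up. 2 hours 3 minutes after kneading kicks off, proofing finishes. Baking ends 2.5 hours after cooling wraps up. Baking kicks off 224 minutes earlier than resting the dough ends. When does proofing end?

Resting the dough ends at 8:55 AM + 688 min = 8:23 PM.
Baking starts at 8:23 PM − 224 min = 4:39 PM.
So cooling ends at 4:39 PM.
Baking ends at 4:39 PM + 150 min = 7:09 PM.
Kneading starts at 7:09 PM − 533 min = 10:16 AM.
Proofing ends at 10:16 AM + 123 min = 12:19 PM.

12:19 PM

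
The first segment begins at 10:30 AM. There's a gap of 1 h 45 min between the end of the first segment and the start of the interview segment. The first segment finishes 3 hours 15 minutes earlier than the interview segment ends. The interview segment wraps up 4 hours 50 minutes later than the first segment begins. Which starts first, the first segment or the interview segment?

The interview segment ends at 10:30 AM + 290 min = 3:20 PM.
The first segment ends at 3:20 PM − 195 min = 12:05 PM.
The interview segment starts at 12:05 PM + 105 min = 1:50 PM.
The first segment starts at 10:30 AM and the interview segment starts at 1:50 PM, so the first segment is first.

the first segment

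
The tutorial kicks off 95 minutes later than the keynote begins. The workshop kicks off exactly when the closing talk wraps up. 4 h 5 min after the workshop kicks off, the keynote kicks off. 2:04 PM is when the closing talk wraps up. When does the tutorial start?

7:44 PM

The workshop starts at 2:04 PM.
The keynote starts at 2:04 PM + 245 min = 6:09 PM.
The tutorial starts at 6:09 PM + 95 min = 7:44 PM.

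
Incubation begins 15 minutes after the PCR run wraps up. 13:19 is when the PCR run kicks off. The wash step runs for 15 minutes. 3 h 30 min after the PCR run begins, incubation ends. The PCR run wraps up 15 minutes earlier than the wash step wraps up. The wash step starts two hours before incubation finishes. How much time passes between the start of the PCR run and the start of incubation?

1 hour 45 minutes

Incubation ends at 13:19 + 210 min = 16:49.
The wash step starts at 16:49 − 120 min = 14:49.
The wash step ends at 14:49 + 15 min = 15:04.
The PCR run ends at 15:04 − 15 min = 14:49.
Incubation starts at 14:49 + 15 min = 15:04.
From 13:19 to 15:04 is 1 hour 45 minutes.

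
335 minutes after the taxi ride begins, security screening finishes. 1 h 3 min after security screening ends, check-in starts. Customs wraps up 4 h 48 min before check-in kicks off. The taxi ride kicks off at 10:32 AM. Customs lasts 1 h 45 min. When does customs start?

10:37 AM

Security screening ends at 10:32 AM + 335 min = 4:07 PM.
Check-in starts at 4:07 PM + 63 min = 5:10 PM.
Customs ends at 5:10 PM − 288 min = 12:22 PM.
Customs starts at 12:22 PM − 105 min = 10:37 AM.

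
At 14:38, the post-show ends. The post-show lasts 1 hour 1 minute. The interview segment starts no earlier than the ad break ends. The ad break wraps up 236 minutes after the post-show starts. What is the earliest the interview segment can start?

The post-show starts at 14:38 − 61 min = 13:37.
The ad break ends at 13:37 + 236 min = 17:33.
The interview segment is bounded by the ad break, so the earliest it can start is 17:33.

17:33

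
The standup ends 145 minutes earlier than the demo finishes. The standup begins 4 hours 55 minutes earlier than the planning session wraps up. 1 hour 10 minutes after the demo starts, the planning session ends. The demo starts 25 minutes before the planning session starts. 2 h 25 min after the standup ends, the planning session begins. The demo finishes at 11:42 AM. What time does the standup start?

The standup ends at 11:42 AM − 145 min = 9:17 AM.
The planning session starts at 9:17 AM + 145 min = 11:42 AM.
The demo starts at 11:42 AM − 25 min = 11:17 AM.
The planning session ends at 11:17 AM + 70 min = 12:27 PM.
The standup starts at 12:27 PM − 295 min = 7:32 AM.

7:32 AM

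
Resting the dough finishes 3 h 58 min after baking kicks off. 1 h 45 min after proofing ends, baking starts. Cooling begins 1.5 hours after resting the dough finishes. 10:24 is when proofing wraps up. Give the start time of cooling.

17:37

Baking starts at 10:24 + 105 min = 12:09.
Resting the dough ends at 12:09 + 238 min = 16:07.
Cooling starts at 16:07 + 90 min = 17:37.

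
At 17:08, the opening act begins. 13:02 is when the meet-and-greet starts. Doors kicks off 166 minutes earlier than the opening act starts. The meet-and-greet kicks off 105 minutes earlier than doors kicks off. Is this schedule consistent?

No

Doors starts at 17:08 − 166 min = 14:22.
The meet-and-greet starts at 14:22 − 105 min = 12:37.
But the meet-and-greet is also said to start at 13:02 — a 25-minute conflict.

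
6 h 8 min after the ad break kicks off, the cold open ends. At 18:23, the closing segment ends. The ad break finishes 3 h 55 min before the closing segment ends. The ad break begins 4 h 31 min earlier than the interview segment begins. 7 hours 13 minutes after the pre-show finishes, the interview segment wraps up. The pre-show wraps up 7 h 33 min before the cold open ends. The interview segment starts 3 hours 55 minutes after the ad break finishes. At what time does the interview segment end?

19:40

The ad break ends at 18:23 − 235 min = 14:28.
The interview segment starts at 14:28 + 235 min = 18:23.
The ad break starts at 18:23 − 271 min = 13:52.
The cold open ends at 13:52 + 368 min = 20:00.
The pre-show ends at 20:00 − 453 min = 12:27.
The interview segment ends at 12:27 + 433 min = 19:40.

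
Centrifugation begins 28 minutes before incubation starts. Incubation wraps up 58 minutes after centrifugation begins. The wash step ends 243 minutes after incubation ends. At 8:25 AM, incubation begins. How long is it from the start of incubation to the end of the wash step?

273 minutes

Centrifugation starts at 8:25 AM − 28 min = 7:57 AM.
Incubation ends at 7:57 AM + 58 min = 8:55 AM.
The wash step ends at 8:55 AM + 243 min = 12:58 PM.
From 8:25 AM to 12:58 PM is 273 minutes.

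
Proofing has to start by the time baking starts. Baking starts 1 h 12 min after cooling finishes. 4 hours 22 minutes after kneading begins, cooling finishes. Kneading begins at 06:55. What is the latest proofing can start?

12:29

Cooling ends at 06:55 + 262 min = 11:17.
Baking starts at 11:17 + 72 min = 12:29.
Proofing is bounded by baking, so the latest it can start is 12:29.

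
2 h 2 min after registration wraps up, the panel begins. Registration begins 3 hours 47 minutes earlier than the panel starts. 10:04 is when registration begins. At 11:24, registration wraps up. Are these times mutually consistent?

The panel starts at 11:24 + 122 min = 13:26.
Registration starts at 13:26 − 227 min = 09:39.
But registration is also said to start at 10:04 — a 25-minute conflict.

No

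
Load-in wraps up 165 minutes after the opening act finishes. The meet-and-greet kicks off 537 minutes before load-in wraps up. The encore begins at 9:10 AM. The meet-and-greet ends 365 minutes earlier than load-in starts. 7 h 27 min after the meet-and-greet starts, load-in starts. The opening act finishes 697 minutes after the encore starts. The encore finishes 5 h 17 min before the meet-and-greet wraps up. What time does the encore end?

10:40 AM

The opening act ends at 9:10 AM + 697 min = 8:47 PM.
Load-in ends at 8:47 PM + 165 min = 11:32 PM.
The meet-and-greet starts at 11:32 PM − 537 min = 2:35 PM.
Load-in starts at 2:35 PM + 447 min = 10:02 PM.
The meet-and-greet ends at 10:02 PM − 365 min = 3:57 PM.
The encore ends at 3:57 PM − 317 min = 10:40 AM.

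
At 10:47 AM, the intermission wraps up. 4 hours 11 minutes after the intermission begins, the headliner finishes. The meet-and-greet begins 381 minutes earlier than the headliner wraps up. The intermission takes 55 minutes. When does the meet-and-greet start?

The intermission starts at 10:47 AM − 55 min = 9:52 AM.
The headliner ends at 9:52 AM + 251 min = 2:03 PM.
The meet-and-greet starts at 2:03 PM − 381 min = 7:42 AM.

7:42 AM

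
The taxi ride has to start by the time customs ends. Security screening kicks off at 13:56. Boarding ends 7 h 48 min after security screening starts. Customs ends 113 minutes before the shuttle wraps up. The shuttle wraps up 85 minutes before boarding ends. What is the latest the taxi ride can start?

Boarding ends at 13:56 + 468 min = 21:44.
The shuttle ends at 21:44 − 85 min = 20:19.
Customs ends at 20:19 − 113 min = 18:26.
The taxi ride is bounded by customs, so the latest it can start is 18:26.

18:26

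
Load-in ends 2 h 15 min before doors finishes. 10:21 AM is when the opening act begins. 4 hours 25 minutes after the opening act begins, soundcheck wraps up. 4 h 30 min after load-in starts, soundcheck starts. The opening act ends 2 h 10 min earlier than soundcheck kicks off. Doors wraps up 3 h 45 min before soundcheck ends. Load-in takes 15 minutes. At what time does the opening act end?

Soundcheck ends at 10:21 AM + 265 min = 2:46 PM.
Doors ends at 2:46 PM − 225 min = 11:01 AM.
Load-in ends at 11:01 AM − 135 min = 8:46 AM.
Load-in starts at 8:46 AM − 15 min = 8:31 AM.
Soundcheck starts at 8:31 AM + 270 min = 1:01 PM.
The opening act ends at 1:01 PM − 130 min = 10:51 AM.

10:51 AM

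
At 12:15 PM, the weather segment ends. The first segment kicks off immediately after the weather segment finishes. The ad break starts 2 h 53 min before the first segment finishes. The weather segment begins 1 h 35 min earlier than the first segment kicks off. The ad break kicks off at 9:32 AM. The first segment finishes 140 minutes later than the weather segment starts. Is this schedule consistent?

The first segment starts at 12:15 PM.
The weather segment starts at 12:15 PM − 95 min = 10:40 AM.
The first segment ends at 10:40 AM + 140 min = 1:00 PM.
The ad break starts at 1:00 PM − 173 min = 10:07 AM.
But the ad break is also said to start at 9:32 AM — a 35-minute conflict.

No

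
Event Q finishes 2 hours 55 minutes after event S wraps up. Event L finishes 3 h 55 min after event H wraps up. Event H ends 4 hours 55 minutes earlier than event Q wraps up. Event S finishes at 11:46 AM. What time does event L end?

Event Q ends at 11:46 AM + 175 min = 2:41 PM.
Event H ends at 2:41 PM − 295 min = 9:46 AM.
Event L ends at 9:46 AM + 235 min = 1:41 PM.

1:41 PM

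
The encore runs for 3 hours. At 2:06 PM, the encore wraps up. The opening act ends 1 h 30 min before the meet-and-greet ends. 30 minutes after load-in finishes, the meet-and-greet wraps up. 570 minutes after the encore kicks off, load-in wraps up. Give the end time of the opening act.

7:36 PM

The encore starts at 2:06 PM − 180 min = 11:06 AM.
Load-in ends at 11:06 AM + 570 min = 8:36 PM.
The meet-and-greet ends at 8:36 PM + 30 min = 9:06 PM.
The opening act ends at 9:06 PM − 90 min = 7:36 PM.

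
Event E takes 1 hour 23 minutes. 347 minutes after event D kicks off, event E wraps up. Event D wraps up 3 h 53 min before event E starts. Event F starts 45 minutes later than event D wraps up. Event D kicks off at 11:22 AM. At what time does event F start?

Event E ends at 11:22 AM + 347 min = 5:09 PM.
Event E starts at 5:09 PM − 83 min = 3:46 PM.
Event D ends at 3:46 PM − 233 min = 11:53 AM.
Event F starts at 11:53 AM + 45 min = 12:38 PM.

12:38 PM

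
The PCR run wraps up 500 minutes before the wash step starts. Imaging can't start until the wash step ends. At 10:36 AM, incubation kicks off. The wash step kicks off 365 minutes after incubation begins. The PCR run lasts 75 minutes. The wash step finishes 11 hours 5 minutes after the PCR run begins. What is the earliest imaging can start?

6:11 PM

The wash step starts at 10:36 AM + 365 min = 4:41 PM.
The PCR run ends at 4:41 PM − 500 min = 8:21 AM.
The PCR run starts at 8:21 AM − 75 min = 7:06 AM.
The wash step ends at 7:06 AM + 665 min = 6:11 PM.
Imaging is bounded by the wash step, so the earliest it can start is 6:11 PM.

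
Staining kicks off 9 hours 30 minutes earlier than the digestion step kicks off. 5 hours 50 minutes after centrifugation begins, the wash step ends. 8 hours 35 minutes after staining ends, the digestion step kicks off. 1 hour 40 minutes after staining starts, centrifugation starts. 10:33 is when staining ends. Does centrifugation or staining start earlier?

The digestion step starts at 10:33 + 515 min = 19:08.
Staining starts at 19:08 − 570 min = 09:38.
Centrifugation starts at 09:38 + 100 min = 11:18.
Centrifugation starts at 11:18 and staining starts at 09:38, so staining is first.

staining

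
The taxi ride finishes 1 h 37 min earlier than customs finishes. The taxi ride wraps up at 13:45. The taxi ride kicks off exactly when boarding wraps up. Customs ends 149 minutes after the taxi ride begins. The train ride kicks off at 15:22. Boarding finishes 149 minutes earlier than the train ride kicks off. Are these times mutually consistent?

Boarding ends at 15:22 − 149 min = 12:53.
So the taxi ride starts at 12:53.
Customs ends at 12:53 + 149 min = 15:22.
The taxi ride ends at 15:22 − 97 min = 13:45.
That matches the stated 13:45, so the schedule is consistent.

Yes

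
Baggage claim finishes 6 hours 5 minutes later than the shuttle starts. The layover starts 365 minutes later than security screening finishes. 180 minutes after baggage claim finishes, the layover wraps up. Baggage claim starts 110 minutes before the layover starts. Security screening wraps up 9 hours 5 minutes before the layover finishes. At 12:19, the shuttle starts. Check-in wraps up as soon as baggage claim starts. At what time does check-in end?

Baggage claim ends at 12:19 + 365 min = 18:24.
The layover ends at 18:24 + 180 min = 21:24.
Security screening ends at 21:24 − 545 min = 12:19.
The layover starts at 12:19 + 365 min = 18:24.
Baggage claim starts at 18:24 − 110 min = 16:34.
So check-in ends at 16:34.

16:34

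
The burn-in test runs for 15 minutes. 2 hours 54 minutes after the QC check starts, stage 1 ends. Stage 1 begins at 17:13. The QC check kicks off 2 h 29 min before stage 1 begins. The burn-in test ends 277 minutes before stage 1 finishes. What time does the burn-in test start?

The QC check starts at 17:13 − 149 min = 14:44.
Stage 1 ends at 14:44 + 174 min = 17:38.
The burn-in test ends at 17:38 − 277 min = 13:01.
The burn-in test starts at 13:01 − 15 min = 12:46.

12:46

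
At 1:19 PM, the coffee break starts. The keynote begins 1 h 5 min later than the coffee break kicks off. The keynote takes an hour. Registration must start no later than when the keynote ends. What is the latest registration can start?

3:24 PM

The keynote starts at 1:19 PM + 65 min = 2:24 PM.
The keynote ends at 2:24 PM + 60 min = 3:24 PM.
Registration is bounded by the keynote, so the latest it can start is 3:24 PM.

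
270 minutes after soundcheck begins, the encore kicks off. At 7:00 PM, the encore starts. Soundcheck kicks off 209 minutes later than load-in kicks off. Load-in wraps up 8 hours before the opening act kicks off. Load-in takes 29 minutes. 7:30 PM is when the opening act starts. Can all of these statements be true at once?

Load-in ends at 7:30 PM − 480 min = 11:30 AM.
Load-in starts at 11:30 AM − 29 min = 11:01 AM.
Soundcheck starts at 11:01 AM + 209 min = 2:30 PM.
The encore starts at 2:30 PM + 270 min = 7:00 PM.
That matches the stated 7:00 PM, so the schedule is consistent.

Yes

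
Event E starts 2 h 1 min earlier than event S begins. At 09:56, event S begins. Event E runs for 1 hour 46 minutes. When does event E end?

Event E starts at 09:56 − 121 min = 07:55.
Event E ends at 07:55 + 106 min = 09:41.

09:41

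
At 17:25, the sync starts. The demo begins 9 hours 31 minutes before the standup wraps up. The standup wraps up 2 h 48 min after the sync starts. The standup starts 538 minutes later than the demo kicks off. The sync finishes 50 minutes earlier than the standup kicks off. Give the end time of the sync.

18:50

The standup ends at 17:25 + 168 min = 20:13.
The demo starts at 20:13 − 571 min = 10:42.
The standup starts at 10:42 + 538 min = 19:40.
The sync ends at 19:40 − 50 min = 18:50.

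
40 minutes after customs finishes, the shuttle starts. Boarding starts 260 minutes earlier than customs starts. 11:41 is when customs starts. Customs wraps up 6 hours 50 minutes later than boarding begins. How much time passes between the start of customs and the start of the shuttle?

Boarding starts at 11:41 − 260 min = 07:21.
Customs ends at 07:21 + 410 min = 14:11.
The shuttle starts at 14:11 + 40 min = 14:51.
From 11:41 to 14:51 is 190 minutes.

190 minutes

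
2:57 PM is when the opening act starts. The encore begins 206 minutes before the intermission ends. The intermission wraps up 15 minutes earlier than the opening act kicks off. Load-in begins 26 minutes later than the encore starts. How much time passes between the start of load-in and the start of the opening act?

3 hours 15 minutes

The intermission ends at 2:57 PM − 15 min = 2:42 PM.
The encore starts at 2:42 PM − 206 min = 11:16 AM.
Load-in starts at 11:16 AM + 26 min = 11:42 AM.
From 11:42 AM to 2:57 PM is 3 hours 15 minutes.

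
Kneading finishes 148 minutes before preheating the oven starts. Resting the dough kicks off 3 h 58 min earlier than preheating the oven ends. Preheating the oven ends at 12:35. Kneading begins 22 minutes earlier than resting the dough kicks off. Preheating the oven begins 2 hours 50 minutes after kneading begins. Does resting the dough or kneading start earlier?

Resting the dough starts at 12:35 − 238 min = 08:37.
Kneading starts at 08:37 − 22 min = 08:15.
Resting the dough starts at 08:37 and kneading starts at 08:15, so kneading is first.

kneading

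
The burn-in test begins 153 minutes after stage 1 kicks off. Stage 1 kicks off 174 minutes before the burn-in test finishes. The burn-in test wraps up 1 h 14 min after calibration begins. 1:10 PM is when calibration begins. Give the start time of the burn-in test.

The burn-in test ends at 1:10 PM + 74 min = 2:24 PM.
Stage 1 starts at 2:24 PM − 174 min = 11:30 AM.
The burn-in test starts at 11:30 AM + 153 min = 2:03 PM.

2:03 PM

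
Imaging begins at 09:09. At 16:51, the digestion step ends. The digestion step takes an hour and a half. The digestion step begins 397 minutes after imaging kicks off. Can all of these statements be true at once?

No

The digestion step starts at 09:09 + 397 min = 15:46.
The digestion step ends at 15:46 + 90 min = 17:16.
But the digestion step is also said to end at 16:51 — a 25-minute conflict.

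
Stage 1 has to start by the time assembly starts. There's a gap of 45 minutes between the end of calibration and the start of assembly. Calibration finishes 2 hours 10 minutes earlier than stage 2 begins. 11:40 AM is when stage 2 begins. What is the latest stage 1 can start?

Calibration ends at 11:40 AM − 130 min = 9:30 AM.
Assembly starts at 9:30 AM + 45 min = 10:15 AM.
Stage 1 is bounded by assembly, so the latest it can start is 10:15 AM.

10:15 AM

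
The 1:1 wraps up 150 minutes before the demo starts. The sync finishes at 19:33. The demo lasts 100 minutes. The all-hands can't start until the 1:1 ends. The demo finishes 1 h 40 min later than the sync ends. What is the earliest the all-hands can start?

The demo ends at 19:33 + 100 min = 21:13.
The demo starts at 21:13 − 100 min = 19:33.
The 1:1 ends at 19:33 − 150 min = 17:03.
The all-hands is bounded by the 1:1, so the earliest it can start is 17:03.

17:03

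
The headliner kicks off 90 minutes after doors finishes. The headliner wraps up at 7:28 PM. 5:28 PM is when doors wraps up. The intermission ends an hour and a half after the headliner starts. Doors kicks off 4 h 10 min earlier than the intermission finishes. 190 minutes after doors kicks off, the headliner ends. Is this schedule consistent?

Yes

The headliner starts at 5:28 PM + 90 min = 6:58 PM.
The intermission ends at 6:58 PM + 90 min = 8:28 PM.
Doors starts at 8:28 PM − 250 min = 4:18 PM.
The headliner ends at 4:18 PM + 190 min = 7:28 PM.
That matches the stated 7:28 PM, so the schedule is consistent.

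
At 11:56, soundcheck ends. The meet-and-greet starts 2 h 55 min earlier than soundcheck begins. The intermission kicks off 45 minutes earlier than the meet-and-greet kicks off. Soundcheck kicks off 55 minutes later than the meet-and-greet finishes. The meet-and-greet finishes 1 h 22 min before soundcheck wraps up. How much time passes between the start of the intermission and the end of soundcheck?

247 minutes

The meet-and-greet ends at 11:56 − 82 min = 10:34.
Soundcheck starts at 10:34 + 55 min = 11:29.
The meet-and-greet starts at 11:29 − 175 min = 08:34.
The intermission starts at 08:34 − 45 min = 07:49.
From 07:49 to 11:56 is 247 minutes.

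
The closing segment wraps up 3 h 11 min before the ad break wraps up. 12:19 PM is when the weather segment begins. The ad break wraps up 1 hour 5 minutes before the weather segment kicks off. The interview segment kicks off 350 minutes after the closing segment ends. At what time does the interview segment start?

The ad break ends at 12:19 PM − 65 min = 11:14 AM.
The closing segment ends at 11:14 AM − 191 min = 8:03 AM.
The interview segment starts at 8:03 AM + 350 min = 1:53 PM.

1:53 PM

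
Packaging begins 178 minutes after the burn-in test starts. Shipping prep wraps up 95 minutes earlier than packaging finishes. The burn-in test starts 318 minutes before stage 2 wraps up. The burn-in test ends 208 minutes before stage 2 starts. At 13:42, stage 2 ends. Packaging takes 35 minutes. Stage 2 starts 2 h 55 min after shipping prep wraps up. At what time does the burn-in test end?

09:49

The burn-in test starts at 13:42 − 318 min = 08:24.
Packaging starts at 08:24 + 178 min = 11:22.
Packaging ends at 11:22 + 35 min = 11:57.
Shipping prep ends at 11:57 − 95 min = 10:22.
Stage 2 starts at 10:22 + 175 min = 13:17.
The burn-in test ends at 13:17 − 208 min = 09:49.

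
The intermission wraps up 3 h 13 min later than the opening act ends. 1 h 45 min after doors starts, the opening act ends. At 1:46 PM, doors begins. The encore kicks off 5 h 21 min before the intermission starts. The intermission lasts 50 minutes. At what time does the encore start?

12:33 PM

The opening act ends at 1:46 PM + 105 min = 3:31 PM.
The intermission ends at 3:31 PM + 193 min = 6:44 PM.
The intermission starts at 6:44 PM − 50 min = 5:54 PM.
The encore starts at 5:54 PM − 321 min = 12:33 PM.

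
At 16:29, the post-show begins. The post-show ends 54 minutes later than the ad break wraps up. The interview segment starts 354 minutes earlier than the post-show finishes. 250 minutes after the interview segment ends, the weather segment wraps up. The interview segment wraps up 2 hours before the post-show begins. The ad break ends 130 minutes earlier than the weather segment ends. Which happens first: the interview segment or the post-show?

the interview segment

The interview segment ends at 16:29 − 120 min = 14:29.
The weather segment ends at 14:29 + 250 min = 18:39.
The ad break ends at 18:39 − 130 min = 16:29.
The post-show ends at 16:29 + 54 min = 17:23.
The interview segment starts at 17:23 − 354 min = 11:29.
The interview segment starts at 11:29 and the post-show starts at 16:29, so the interview segment is first.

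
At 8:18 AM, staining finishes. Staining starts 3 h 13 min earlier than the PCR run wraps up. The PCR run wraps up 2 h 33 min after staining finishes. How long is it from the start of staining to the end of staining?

40 minutes

The PCR run ends at 8:18 AM + 153 min = 10:51 AM.
Staining starts at 10:51 AM − 193 min = 7:38 AM.
From 7:38 AM to 8:18 AM is 40 minutes.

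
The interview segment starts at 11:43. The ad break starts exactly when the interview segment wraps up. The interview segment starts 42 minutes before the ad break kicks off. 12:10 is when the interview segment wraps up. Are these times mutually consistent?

No

The ad break starts at 12:10.
The interview segment starts at 12:10 − 42 min = 11:28.
But the interview segment is also said to start at 11:43 — a 15-minute conflict.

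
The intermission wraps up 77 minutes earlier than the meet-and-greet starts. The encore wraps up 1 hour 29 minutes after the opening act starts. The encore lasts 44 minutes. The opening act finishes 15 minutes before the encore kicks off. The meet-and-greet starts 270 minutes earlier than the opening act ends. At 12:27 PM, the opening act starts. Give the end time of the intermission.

7:10 AM

The encore ends at 12:27 PM + 89 min = 1:56 PM.
The encore starts at 1:56 PM − 44 min = 1:12 PM.
The opening act ends at 1:12 PM − 15 min = 12:57 PM.
The meet-and-greet starts at 12:57 PM − 270 min = 8:27 AM.
The intermission ends at 8:27 AM − 77 min = 7:10 AM.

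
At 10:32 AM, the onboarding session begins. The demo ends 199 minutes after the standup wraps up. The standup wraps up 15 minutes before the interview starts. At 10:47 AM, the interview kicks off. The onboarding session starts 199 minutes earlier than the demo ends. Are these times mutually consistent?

Yes

The standup ends at 10:47 AM − 15 min = 10:32 AM.
The demo ends at 10:32 AM + 199 min = 1:51 PM.
The onboarding session starts at 1:51 PM − 199 min = 10:32 AM.
That matches the stated 10:32 AM, so the schedule is consistent.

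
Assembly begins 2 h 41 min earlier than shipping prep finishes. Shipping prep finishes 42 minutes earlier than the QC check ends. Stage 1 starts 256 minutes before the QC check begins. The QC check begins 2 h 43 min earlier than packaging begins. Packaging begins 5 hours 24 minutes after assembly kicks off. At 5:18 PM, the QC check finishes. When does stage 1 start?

12:20 PM

Shipping prep ends at 5:18 PM − 42 min = 4:36 PM.
Assembly starts at 4:36 PM − 161 min = 1:55 PM.
Packaging starts at 1:55 PM + 324 min = 7:19 PM.
The QC check starts at 7:19 PM − 163 min = 4:36 PM.
Stage 1 starts at 4:36 PM − 256 min = 12:20 PM.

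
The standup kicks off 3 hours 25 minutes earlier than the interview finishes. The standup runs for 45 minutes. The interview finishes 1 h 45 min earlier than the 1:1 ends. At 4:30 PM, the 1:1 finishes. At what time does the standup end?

The interview ends at 4:30 PM − 105 min = 2:45 PM.
The standup starts at 2:45 PM − 205 min = 11:20 AM.
The standup ends at 11:20 AM + 45 min = 12:05 PM.

12:05 PM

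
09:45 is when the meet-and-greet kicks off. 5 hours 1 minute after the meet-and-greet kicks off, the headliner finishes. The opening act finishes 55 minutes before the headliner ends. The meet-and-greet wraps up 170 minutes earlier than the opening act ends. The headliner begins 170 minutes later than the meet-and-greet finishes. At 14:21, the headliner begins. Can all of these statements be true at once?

The headliner ends at 09:45 + 301 min = 14:46.
The opening act ends at 14:46 − 55 min = 13:51.
The meet-and-greet ends at 13:51 − 170 min = 11:01.
The headliner starts at 11:01 + 170 min = 13:51.
But the headliner is also said to start at 14:21 — a 30-minute conflict.

No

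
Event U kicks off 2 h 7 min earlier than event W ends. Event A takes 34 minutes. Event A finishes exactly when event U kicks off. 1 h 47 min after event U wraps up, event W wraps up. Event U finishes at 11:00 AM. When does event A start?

Event W ends at 11:00 AM + 107 min = 12:47 PM.
Event U starts at 12:47 PM − 127 min = 10:40 AM.
So event A ends at 10:40 AM.
Event A starts at 10:40 AM − 34 min = 10:06 AM.

10:06 AM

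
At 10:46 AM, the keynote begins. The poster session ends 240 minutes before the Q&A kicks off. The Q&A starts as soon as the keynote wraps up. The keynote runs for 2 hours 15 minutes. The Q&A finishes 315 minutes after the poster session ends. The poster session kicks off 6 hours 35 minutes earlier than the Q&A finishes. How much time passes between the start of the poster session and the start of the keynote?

The keynote ends at 10:46 AM + 135 min = 1:01 PM.
So the Q&A starts at 1:01 PM.
The poster session ends at 1:01 PM − 240 min = 9:01 AM.
The Q&A ends at 9:01 AM + 315 min = 2:16 PM.
The poster session starts at 2:16 PM − 395 min = 7:41 AM.
From 7:41 AM to 10:46 AM is 3 hours 5 minutes.

3 hours 5 minutes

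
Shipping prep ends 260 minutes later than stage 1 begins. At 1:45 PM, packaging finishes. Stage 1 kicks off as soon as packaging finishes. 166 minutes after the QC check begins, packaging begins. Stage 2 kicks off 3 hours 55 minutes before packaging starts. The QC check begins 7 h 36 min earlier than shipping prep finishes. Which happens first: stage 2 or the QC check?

stage 2

Stage 1 starts at 1:45 PM.
Shipping prep ends at 1:45 PM + 260 min = 6:05 PM.
The QC check starts at 6:05 PM − 456 min = 10:29 AM.
Packaging starts at 10:29 AM + 166 min = 1:15 PM.
Stage 2 starts at 1:15 PM − 235 min = 9:20 AM.
Stage 2 starts at 9:20 AM and the QC check starts at 10:29 AM, so stage 2 is first.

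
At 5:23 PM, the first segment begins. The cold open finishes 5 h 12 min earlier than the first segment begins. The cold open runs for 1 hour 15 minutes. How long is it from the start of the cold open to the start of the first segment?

The cold open ends at 5:23 PM − 312 min = 12:11 PM.
The cold open starts at 12:11 PM − 75 min = 10:56 AM.
From 10:56 AM to 5:23 PM is 6 hours 27 minutes.

6 hours 27 minutes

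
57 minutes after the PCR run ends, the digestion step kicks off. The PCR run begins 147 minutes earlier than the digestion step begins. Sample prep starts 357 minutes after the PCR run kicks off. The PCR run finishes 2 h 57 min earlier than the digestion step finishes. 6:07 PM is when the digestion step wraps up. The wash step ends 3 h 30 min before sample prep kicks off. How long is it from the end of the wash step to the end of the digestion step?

The PCR run ends at 6:07 PM − 177 min = 3:10 PM.
The digestion step starts at 3:10 PM + 57 min = 4:07 PM.
The PCR run starts at 4:07 PM − 147 min = 1:40 PM.
Sample prep starts at 1:40 PM + 357 min = 7:37 PM.
The wash step ends at 7:37 PM − 210 min = 4:07 PM.
From 4:07 PM to 6:07 PM is 120 minutes.

120 minutes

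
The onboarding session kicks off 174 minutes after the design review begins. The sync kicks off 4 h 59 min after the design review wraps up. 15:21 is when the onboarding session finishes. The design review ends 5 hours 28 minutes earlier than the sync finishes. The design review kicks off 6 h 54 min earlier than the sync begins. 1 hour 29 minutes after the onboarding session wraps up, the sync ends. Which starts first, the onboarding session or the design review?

The sync ends at 15:21 + 89 min = 16:50.
The design review ends at 16:50 − 328 min = 11:22.
The sync starts at 11:22 + 299 min = 16:21.
The design review starts at 16:21 − 414 min = 09:27.
The onboarding session starts at 09:27 + 174 min = 12:21.
The onboarding session starts at 12:21 and the design review starts at 09:27, so the design review is first.

the design review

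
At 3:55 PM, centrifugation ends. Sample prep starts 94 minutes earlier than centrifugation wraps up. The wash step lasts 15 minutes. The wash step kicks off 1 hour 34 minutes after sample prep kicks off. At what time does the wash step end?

Sample prep starts at 3:55 PM − 94 min = 2:21 PM.
The wash step starts at 2:21 PM + 94 min = 3:55 PM.
The wash step ends at 3:55 PM + 15 min = 4:10 PM.

4:10 PM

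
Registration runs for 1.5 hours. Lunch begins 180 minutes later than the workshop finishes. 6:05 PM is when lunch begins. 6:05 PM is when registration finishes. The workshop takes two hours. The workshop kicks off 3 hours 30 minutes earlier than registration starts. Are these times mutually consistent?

Yes

Registration starts at 6:05 PM − 90 min = 4:35 PM.
The workshop starts at 4:35 PM − 210 min = 1:05 PM.
The workshop ends at 1:05 PM + 120 min = 3:05 PM.
Lunch starts at 3:05 PM + 180 min = 6:05 PM.
That matches the stated 6:05 PM, so the schedule is consistent.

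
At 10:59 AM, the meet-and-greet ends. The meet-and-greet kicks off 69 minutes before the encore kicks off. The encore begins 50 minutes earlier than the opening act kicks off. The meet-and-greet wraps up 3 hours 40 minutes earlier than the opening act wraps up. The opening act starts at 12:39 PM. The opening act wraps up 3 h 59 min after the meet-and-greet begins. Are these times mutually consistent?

Yes

The encore starts at 12:39 PM − 50 min = 11:49 AM.
The meet-and-greet starts at 11:49 AM − 69 min = 10:40 AM.
The opening act ends at 10:40 AM + 239 min = 2:39 PM.
The meet-and-greet ends at 2:39 PM − 220 min = 10:59 AM.
That matches the stated 10:59 AM, so the schedule is consistent.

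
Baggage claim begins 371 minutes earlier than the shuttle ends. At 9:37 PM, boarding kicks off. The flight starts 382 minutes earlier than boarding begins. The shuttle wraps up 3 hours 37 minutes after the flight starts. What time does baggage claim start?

The flight starts at 9:37 PM − 382 min = 3:15 PM.
The shuttle ends at 3:15 PM + 217 min = 6:52 PM.
Baggage claim starts at 6:52 PM − 371 min = 12:41 PM.

12:41 PM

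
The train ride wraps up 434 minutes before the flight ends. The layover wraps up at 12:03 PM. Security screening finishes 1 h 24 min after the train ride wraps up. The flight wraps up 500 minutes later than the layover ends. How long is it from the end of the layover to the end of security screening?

The flight ends at 12:03 PM + 500 min = 8:23 PM.
The train ride ends at 8:23 PM − 434 min = 1:09 PM.
Security screening ends at 1:09 PM + 84 min = 2:33 PM.
From 12:03 PM to 2:33 PM is 2 hours 30 minutes.

2 hours 30 minutes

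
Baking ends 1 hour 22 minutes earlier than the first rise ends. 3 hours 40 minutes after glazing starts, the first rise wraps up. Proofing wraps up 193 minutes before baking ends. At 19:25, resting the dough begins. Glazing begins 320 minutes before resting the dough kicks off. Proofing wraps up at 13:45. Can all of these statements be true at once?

Glazing starts at 19:25 − 320 min = 14:05.
The first rise ends at 14:05 + 220 min = 17:45.
Baking ends at 17:45 − 82 min = 16:23.
Proofing ends at 16:23 − 193 min = 13:10.
But proofing is also said to end at 13:45 — a 35-minute conflict.

No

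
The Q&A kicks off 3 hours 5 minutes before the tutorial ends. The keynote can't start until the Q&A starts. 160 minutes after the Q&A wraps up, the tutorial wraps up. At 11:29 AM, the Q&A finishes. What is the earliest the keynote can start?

The tutorial ends at 11:29 AM + 160 min = 2:09 PM.
The Q&A starts at 2:09 PM − 185 min = 11:04 AM.
The keynote is bounded by the Q&A, so the earliest it can start is 11:04 AM.

11:04 AM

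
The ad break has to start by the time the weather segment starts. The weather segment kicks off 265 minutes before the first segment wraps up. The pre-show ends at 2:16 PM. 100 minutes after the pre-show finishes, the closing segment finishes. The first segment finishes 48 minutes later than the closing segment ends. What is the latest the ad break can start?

The closing segment ends at 2:16 PM + 100 min = 3:56 PM.
The first segment ends at 3:56 PM + 48 min = 4:44 PM.
The weather segment starts at 4:44 PM − 265 min = 12:19 PM.
The ad break is bounded by the weather segment, so the latest it can start is 12:19 PM.

12:19 PM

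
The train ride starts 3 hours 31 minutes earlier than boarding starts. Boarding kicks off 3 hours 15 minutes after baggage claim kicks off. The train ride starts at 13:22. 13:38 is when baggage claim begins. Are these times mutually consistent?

Yes

Boarding starts at 13:38 + 195 min = 16:53.
The train ride starts at 16:53 − 211 min = 13:22.
That matches the stated 13:22, so the schedule is consistent.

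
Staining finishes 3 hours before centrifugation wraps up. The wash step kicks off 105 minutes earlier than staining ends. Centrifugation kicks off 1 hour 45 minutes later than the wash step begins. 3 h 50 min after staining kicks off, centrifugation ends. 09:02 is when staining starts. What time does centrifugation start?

09:52

Centrifugation ends at 09:02 + 230 min = 12:52.
Staining ends at 12:52 − 180 min = 09:52.
The wash step starts at 09:52 − 105 min = 08:07.
Centrifugation starts at 08:07 + 105 min = 09:52.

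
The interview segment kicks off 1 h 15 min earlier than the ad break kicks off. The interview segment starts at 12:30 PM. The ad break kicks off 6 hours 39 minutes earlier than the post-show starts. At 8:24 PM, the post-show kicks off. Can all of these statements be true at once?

The ad break starts at 8:24 PM − 399 min = 1:45 PM.
The interview segment starts at 1:45 PM − 75 min = 12:30 PM.
That matches the stated 12:30 PM, so the schedule is consistent.

Yes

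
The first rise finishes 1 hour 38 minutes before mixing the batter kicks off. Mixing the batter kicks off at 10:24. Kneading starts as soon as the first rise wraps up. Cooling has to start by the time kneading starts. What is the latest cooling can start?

08:46

The first rise ends at 10:24 − 98 min = 08:46.
So kneading starts at 08:46.
Cooling is bounded by kneading, so the latest it can start is 08:46.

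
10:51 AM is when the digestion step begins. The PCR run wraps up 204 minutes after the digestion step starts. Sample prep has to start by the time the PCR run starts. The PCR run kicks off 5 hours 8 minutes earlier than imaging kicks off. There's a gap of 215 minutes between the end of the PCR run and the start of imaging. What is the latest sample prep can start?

12:42 PM

The PCR run ends at 10:51 AM + 204 min = 2:15 PM.
Imaging starts at 2:15 PM + 215 min = 5:50 PM.
The PCR run starts at 5:50 PM − 308 min = 12:42 PM.
Sample prep is bounded by the PCR run, so the latest it can start is 12:42 PM.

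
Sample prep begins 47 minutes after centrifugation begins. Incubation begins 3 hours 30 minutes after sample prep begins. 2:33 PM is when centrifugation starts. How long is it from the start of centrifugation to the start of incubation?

Sample prep starts at 2:33 PM + 47 min = 3:20 PM.
Incubation starts at 3:20 PM + 210 min = 6:50 PM.
From 2:33 PM to 6:50 PM is 257 minutes.

257 minutes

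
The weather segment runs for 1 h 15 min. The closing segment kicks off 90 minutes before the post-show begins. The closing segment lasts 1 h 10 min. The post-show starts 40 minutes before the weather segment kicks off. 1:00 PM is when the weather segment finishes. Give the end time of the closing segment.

10:45 AM

The weather segment starts at 1:00 PM − 75 min = 11:45 AM.
The post-show starts at 11:45 AM − 40 min = 11:05 AM.
The closing segment starts at 11:05 AM − 90 min = 9:35 AM.
The closing segment ends at 9:35 AM + 70 min = 10:45 AM.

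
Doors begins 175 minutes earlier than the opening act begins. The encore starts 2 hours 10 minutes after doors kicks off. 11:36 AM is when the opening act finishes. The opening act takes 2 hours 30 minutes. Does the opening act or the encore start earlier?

The opening act starts at 11:36 AM − 150 min = 9:06 AM.
Doors starts at 9:06 AM − 175 min = 6:11 AM.
The encore starts at 6:11 AM + 130 min = 8:21 AM.
The opening act starts at 9:06 AM and the encore starts at 8:21 AM, so the encore is first.

the encore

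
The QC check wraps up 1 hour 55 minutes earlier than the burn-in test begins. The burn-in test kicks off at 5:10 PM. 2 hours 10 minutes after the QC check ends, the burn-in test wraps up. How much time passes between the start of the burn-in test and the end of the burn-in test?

15 minutes

The QC check ends at 5:10 PM − 115 min = 3:15 PM.
The burn-in test ends at 3:15 PM + 130 min = 5:25 PM.
From 5:10 PM to 5:25 PM is 15 minutes.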